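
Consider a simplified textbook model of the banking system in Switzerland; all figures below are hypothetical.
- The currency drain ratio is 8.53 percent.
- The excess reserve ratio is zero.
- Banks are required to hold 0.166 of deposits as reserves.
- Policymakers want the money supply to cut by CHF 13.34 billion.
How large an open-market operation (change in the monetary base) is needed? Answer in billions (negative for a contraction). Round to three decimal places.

-3.089 billion

The money multiplier is m = (1 + c) / (rr + c) = (1 + 0.0853) / (0.166 + 0.0853) ≈ 4.318743.
ΔMB = ΔM / m = (−13.34) / 4.318743 ≈ -3.0889 billion.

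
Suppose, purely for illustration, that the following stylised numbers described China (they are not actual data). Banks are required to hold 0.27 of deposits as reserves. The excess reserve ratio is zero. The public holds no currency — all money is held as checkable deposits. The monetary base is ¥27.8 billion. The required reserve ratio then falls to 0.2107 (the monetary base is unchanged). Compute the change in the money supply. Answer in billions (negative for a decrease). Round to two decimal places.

Initially m₁ = 1 / (0.27) ≈ 3.70370, so M₁ = 3.70370 × 27.8 ≈ 102.9629 billion.
After the change m₂ = 1 / (0.2107) ≈ 4.74608, so M₂ = 4.74608 × 27.8 ≈ 131.941 billion.
ΔM = M₂ − M₁ = 131.941 − 102.9629 = 28.9781 billion.

¥28.98 billion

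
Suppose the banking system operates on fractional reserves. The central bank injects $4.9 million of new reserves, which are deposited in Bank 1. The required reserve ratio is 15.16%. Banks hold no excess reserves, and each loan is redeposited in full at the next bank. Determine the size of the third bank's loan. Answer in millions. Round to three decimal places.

Each bank lends a fraction (1 − rr) = 0.8484 of the deposit it receives, so Bank 3 receives 4.9·0.8484^2 and lends 4.9·0.8484^3 ≈ 2.9923 million.

$2.992 million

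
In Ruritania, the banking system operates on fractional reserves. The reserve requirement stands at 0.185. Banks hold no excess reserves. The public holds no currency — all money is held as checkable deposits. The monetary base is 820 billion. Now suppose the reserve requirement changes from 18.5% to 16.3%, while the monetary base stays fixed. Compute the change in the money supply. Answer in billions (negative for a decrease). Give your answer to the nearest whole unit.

Initially m₁ = 1 / (0.185) ≈ 5.4054, so M₁ = 5.4054 × 820 = 4432.428 billion.
After the change m₂ = 1 / (0.163) ≈ 6.1350, so M₂ = 6.1350 × 820 = 5030.7 billion.
ΔM = M₂ − M₁ = 5030.7 − 4432.428 = 598.272 billion.

598 billion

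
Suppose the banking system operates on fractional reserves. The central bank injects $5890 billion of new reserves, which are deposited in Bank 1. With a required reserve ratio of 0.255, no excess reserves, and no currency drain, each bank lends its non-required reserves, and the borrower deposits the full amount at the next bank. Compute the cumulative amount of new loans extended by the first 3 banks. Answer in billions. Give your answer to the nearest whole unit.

Bank i lends (1 − rr)^i of the original deposit: Bank 1 lends 5890·0.7450 = 4388.0500, Bank 2 lends 5890·0.7450² ≈ 3269.0973, and so on.
Summing a geometric series: total = 5890·[0.7450·(1 − 0.7450^3) / (1 − 0.7450)] ≈ 10092.6247 billion.

$10093 billion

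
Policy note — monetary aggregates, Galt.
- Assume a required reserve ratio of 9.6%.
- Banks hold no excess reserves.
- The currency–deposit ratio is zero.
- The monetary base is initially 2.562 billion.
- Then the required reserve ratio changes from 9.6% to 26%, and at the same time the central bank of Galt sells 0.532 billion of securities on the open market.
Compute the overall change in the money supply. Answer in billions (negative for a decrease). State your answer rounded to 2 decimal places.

Before: m₁ = 1 / (0.096) ≈ 10.4167, MB₁ = 2.562, so M₁ = 10.4167 × 2.562 ≈ 26.6876 billion.
After: m₂ = 1 / (0.26) ≈ 3.8462, MB₂ = 2.562 − 0.532 = 2.03, so M₂ = 3.8462 × 2.03 ≈ 7.8078 billion.
ΔM = M₂ − M₁ = 7.8078 − 26.6876 = -18.8798 billion.

-18.88 billion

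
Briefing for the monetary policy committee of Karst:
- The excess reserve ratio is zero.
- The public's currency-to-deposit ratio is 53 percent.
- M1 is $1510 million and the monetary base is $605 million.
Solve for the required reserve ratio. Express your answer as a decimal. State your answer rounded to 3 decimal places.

0.083

Using m = M/MB = 1510/605 ≈ 2.495868. Since m = (1 + c)/(c + rr + e), the denominator satisfies c + rr + e = (1 + c)/m = (1 + 0.53) / 2.495868 ≈ 0.613013.
With c = 0.53 and e = 0, the required reserve ratio is 0.613013 − 0.53 − 0 = 0.083013.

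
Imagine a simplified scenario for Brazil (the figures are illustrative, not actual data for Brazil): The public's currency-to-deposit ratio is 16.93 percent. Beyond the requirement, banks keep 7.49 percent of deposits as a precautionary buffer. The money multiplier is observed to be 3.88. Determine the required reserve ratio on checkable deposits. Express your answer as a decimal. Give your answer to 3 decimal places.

Using m = 3.88. Since m = (1 + c)/(c + rr + e), the denominator satisfies c + rr + e = (1 + c)/m = (1 + 0.1693) / 3.88 ≈ 0.301366.
With c = 0.1693 and e = 0.0749, the required reserve ratio on checkable deposits is 0.301366 − 0.1693 − 0.0749 = 0.057166.

0.057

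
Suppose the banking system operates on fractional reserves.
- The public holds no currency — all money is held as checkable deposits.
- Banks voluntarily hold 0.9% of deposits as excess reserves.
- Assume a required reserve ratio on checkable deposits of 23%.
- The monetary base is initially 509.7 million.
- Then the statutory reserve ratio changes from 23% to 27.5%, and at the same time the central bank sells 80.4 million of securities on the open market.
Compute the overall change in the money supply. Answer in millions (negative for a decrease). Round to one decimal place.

Before: m₁ = 1 / (0.23 + 0.009) ≈ 4.18410, MB₁ = 509.7, so M₁ = 4.18410 × 509.7 ≈ 2132.6358 million.
After: m₂ = 1 / (0.275 + 0.009) ≈ 3.52113, MB₂ = 509.7 − 80.4 = 429.3, so M₂ = 3.52113 × 429.3 ≈ 1511.6211 million.
ΔM = M₂ − M₁ = 1511.6211 − 2132.6358 = -621.0147 million.

-621.0 million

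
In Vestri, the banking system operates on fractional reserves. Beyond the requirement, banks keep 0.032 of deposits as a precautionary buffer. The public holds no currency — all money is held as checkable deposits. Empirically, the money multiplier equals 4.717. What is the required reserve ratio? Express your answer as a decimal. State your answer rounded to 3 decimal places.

0.180

Using m = 4.717. Since m = (1 + c)/(c + rr + e), the denominator satisfies c + rr + e = (1 + c)/m = (1 + 0) / 4.717 ≈ 0.211999.
With c = 0 and e = 0.032, the required reserve ratio is 0.211999 − 0 − 0.032 = 0.179999.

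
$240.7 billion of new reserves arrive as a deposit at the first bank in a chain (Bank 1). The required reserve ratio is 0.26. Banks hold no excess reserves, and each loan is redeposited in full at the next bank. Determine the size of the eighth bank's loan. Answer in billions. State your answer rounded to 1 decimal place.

Each bank lends a fraction (1 − rr) = 0.7400 of the deposit it receives, so Bank 8 receives 240.7·0.7400^7 and lends 240.7·0.7400^8 ≈ 21.6436 billion.

$21.6 billion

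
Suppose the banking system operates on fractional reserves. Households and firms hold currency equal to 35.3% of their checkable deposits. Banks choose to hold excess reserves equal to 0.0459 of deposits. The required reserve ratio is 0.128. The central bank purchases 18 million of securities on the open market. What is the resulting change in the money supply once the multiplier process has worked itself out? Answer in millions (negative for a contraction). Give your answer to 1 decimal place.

46.2 million

The money multiplier is m = (1 + c) / (rr + e + c) = (1 + 0.353) / (0.128 + 0.0459 + 0.353) ≈ 2.5678.
The purchase adds 18 million of base, so ΔM = m × ΔMB = 2.5678 × (+18) = 46.2204 million.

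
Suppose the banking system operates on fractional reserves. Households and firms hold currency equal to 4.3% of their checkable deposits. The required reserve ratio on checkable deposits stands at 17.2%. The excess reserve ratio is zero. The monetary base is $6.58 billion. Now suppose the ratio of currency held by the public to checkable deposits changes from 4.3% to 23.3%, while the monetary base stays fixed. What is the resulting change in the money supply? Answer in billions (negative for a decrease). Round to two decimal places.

-11.89 billion

Initially m₁ = (1 + 0.043) / (0.172 + 0.043) ≈ 4.8512, so M₁ = 4.8512 × 6.58 ≈ 31.9209 billion.
After the change m₂ = (1 + 0.233) / (0.172 + 0.233) ≈ 3.0444, so M₂ = 3.0444 × 6.58 ≈ 20.0322 billion.
ΔM = M₂ − M₁ = 20.0322 − 31.9209 = -11.8887 billion.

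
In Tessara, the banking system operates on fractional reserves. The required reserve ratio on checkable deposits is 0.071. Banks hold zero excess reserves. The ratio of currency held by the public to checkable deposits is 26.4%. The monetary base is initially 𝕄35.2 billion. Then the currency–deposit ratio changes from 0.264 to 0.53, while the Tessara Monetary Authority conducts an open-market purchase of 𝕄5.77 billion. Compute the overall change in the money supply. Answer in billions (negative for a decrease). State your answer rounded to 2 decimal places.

-28.51 billion

Before: m₁ = (1 + 0.264) / (0.071 + 0.264) ≈ 3.77313, MB₁ = 35.2, so M₁ = 3.77313 × 35.2 ≈ 132.8142 billion.
After: m₂ = (1 + 0.53) / (0.071 + 0.53) ≈ 2.54576, MB₂ = 35.2 + 5.77 = 40.97, so M₂ = 2.54576 × 40.97 ≈ 104.2998 billion.
ΔM = M₂ − M₁ = 104.2998 − 132.8142 = -28.5144 billion.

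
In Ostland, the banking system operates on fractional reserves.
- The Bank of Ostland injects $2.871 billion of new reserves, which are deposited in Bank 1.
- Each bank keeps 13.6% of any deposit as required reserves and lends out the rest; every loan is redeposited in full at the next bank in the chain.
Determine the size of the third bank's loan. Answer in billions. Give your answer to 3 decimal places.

Each bank lends a fraction (1 − rr) = 0.8640 of the deposit it receives, so Bank 3 receives 2.871·0.8640^2 and lends 2.871·0.8640^3 ≈ 1.8517 billion.

$1.852 billion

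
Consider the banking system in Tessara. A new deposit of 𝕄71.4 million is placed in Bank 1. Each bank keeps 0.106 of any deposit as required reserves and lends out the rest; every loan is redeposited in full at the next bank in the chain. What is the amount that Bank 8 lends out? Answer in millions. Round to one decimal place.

Each bank lends a fraction (1 − rr) = 0.8940 of the deposit it receives, so Bank 8 receives 71.4·0.8940^7 and lends 71.4·0.8940^8 ≈ 29.1339 million.

𝕄29.1 million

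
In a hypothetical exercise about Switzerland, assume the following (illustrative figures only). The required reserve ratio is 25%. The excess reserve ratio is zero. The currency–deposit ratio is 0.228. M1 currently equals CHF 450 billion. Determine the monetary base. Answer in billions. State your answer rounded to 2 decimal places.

CHF 175.16 billion

The money multiplier is m = (1 + c) / (rr + c) = (1 + 0.228) / (0.25 + 0.228) ≈ 2.569038.
MB = M / m = 450 / 2.569038 ≈ 175.1628 billion.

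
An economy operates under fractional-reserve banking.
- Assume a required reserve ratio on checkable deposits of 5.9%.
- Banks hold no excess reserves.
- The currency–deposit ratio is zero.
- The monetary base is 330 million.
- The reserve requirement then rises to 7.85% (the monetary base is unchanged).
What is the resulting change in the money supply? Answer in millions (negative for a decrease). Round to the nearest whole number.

-1389 million

Initially m₁ = 1 / (0.059) ≈ 16.9492, so M₁ = 16.9492 × 330 = 5593.236 million.
After the change m₂ = 1 / (0.0785) ≈ 12.7389, so M₂ = 12.7389 × 330 = 4203.837 million.
ΔM = M₂ − M₁ = 4203.837 − 5593.236 = -1389.399 million.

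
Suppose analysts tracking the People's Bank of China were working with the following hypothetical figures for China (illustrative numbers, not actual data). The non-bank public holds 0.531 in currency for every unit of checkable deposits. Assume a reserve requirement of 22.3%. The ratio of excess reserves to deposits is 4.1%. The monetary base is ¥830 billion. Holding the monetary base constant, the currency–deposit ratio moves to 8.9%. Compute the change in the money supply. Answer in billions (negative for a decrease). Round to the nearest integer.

¥962 billion

Initially m₁ = (1 + 0.531) / (0.223 + 0.041 + 0.531) ≈ 1.9258, so M₁ = 1.9258 × 830 = 1598.414 billion.
After the change m₂ = (1 + 0.089) / (0.223 + 0.041 + 0.089) ≈ 3.0850, so M₂ = 3.0850 × 830 = 2560.55 billion.
ΔM = M₂ − M₁ = 2560.55 − 1598.414 = 962.136 billion.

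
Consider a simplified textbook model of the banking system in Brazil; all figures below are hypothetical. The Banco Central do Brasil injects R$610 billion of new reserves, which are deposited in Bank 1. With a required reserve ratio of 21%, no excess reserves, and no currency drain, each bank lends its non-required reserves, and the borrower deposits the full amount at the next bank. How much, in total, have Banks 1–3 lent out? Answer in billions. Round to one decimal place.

R$1163.4 billion

Bank i lends (1 − rr)^i of the original deposit: Bank 1 lends 610·0.7900 = 481.9000, Bank 2 lends 610·0.7900² = 380.7010, and so on.
Summing a geometric series: total = 610·[0.7900·(1 − 0.7900^3) / (1 − 0.7900)] ≈ 1163.3548 billion.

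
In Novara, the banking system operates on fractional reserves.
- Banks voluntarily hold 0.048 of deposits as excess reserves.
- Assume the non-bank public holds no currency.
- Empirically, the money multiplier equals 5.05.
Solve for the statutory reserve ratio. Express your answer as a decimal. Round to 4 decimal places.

Using m = 5.05. Since m = (1 + c)/(c + rr + e), the denominator satisfies c + rr + e = (1 + c)/m = (1 + 0) / 5.05 ≈ 0.198020.
With c = 0 and e = 0.048, the statutory reserve ratio is 0.198020 − 0 − 0.048 = 0.15002.

0.1500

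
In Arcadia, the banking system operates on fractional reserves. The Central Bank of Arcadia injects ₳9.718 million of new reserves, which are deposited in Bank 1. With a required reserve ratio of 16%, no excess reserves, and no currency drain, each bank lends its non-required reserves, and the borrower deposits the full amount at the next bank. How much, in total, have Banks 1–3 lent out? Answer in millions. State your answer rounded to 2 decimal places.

Bank i lends (1 − rr)^i of the original deposit: Bank 1 lends 9.718·0.8400 ≈ 8.1631, Bank 2 lends 9.718·0.8400² ≈ 6.8570, and so on.
Summing a geometric series: total = 9.718·[0.8400·(1 − 0.8400^3) / (1 − 0.8400)] ≈ 20.7800 million.

₳20.78 million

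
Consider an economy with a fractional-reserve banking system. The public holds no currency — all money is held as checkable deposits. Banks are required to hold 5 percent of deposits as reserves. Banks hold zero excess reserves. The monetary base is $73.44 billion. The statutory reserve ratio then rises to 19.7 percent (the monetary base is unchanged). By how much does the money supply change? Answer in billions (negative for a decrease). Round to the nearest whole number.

Initially m₁ = 1 / (0.05) = 20, so M₁ = 20 × 73.44 = 1468.8 billion.
After the change m₂ = 1 / (0.197) ≈ 5.0761, so M₂ = 5.0761 × 73.44 ≈ 372.7888 billion.
ΔM = M₂ − M₁ = 372.7888 − 1468.8 = -1096.0112 billion.

-1096 billion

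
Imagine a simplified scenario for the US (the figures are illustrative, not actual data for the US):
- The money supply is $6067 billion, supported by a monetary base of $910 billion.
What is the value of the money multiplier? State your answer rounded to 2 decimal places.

The money multiplier is m = M / MB = 6067 / 910 ≈ 6.66703.

6.67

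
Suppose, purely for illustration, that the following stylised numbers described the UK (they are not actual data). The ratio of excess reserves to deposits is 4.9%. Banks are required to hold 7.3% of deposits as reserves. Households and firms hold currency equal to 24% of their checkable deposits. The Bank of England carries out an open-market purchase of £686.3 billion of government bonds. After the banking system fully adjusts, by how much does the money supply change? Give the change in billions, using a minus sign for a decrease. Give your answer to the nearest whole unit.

£2351 billion

The money multiplier is m = (1 + c) / (rr + e + c) = (1 + 0.24) / (0.073 + 0.049 + 0.24) ≈ 3.4254.
The purchase adds 686.3 billion of base, so ΔM = m × ΔMB = 3.4254 × (+686.3) ≈ 2350.852 billion.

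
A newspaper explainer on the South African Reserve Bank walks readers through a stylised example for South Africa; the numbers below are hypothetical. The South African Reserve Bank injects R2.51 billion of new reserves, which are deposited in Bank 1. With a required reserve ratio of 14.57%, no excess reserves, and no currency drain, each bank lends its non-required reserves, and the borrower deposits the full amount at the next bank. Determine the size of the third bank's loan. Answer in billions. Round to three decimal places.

R1.565 billion

Each bank lends a fraction (1 − rr) = 0.8543 of the deposit it receives, so Bank 3 receives 2.51·0.8543^2 and lends 2.51·0.8543^3 ≈ 1.5650 billion.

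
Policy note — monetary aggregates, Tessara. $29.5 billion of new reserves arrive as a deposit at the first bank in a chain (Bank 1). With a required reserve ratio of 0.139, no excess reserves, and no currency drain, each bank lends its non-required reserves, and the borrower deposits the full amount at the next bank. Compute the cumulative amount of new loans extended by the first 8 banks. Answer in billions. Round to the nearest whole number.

$128 billion

Bank i lends (1 − rr)^i of the original deposit: Bank 1 lends 29.5·0.8610 = 25.3995, Bank 2 lends 29.5·0.8610² ≈ 21.8690, and so on.
Summing a geometric series: total = 29.5·[0.8610·(1 − 0.8610^8) / (1 − 0.8610)] ≈ 127.5434 billion.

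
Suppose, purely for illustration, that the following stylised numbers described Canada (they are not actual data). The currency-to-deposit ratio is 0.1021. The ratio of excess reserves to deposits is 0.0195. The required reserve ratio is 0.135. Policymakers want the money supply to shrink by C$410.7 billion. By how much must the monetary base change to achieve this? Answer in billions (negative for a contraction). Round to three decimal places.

The money multiplier is m = (1 + c) / (rr + e + c) = (1 + 0.1021) / (0.135 + 0.0195 + 0.1021) ≈ 4.2950117.
ΔMB = ΔM / m = (−410.7) / 4.2950117 ≈ -95.6226 billion.

-95.623 billion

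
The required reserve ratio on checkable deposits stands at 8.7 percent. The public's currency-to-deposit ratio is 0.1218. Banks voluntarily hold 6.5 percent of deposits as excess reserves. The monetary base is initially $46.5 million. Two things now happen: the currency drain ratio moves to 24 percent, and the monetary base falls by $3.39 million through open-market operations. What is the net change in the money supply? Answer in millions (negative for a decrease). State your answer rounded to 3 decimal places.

Before: m₁ = (1 + 0.1218) / (0.087 + 0.065 + 0.1218) ≈ 4.097151, MB₁ = 46.5, so M₁ = 4.097151 × 46.5 ≈ 190.5175 million.
After: m₂ = (1 + 0.24) / (0.087 + 0.065 + 0.24) ≈ 3.163265, MB₂ = 46.5 − 3.39 = 43.11, so M₂ = 3.163265 × 43.11 ≈ 136.3684 million.
ΔM = M₂ − M₁ = 136.3684 − 190.5175 = -54.1491 million.

-54.149 million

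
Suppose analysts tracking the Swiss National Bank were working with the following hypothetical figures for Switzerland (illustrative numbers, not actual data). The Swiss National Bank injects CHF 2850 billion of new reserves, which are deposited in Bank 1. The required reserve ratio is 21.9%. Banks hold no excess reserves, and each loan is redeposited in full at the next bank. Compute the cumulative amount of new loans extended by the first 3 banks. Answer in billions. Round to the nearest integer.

Bank i lends (1 − rr)^i of the original deposit: Bank 1 lends 2850·0.7810 = 2225.8500, Bank 2 lends 2850·0.7810² ≈ 1738.3889, and so on.
Summing a geometric series: total = 2850·[0.7810·(1 − 0.7810^3) / (1 − 0.7810)] ≈ 5321.9205 billion.

CHF 5322 billion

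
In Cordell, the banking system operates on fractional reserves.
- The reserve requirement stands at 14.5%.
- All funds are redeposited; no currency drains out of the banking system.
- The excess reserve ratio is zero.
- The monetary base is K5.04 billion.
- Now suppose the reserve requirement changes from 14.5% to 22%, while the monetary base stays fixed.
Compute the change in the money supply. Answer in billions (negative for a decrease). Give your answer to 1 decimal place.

Initially m₁ = 1 / (0.145) ≈ 6.8966, so M₁ = 6.8966 × 5.04 ≈ 34.7589 billion.
After the change m₂ = 1 / (0.22) ≈ 4.5455, so M₂ = 4.5455 × 5.04 ≈ 22.9093 billion.
ΔM = M₂ − M₁ = 22.9093 − 34.7589 = -11.8496 billion.

-11.8 billion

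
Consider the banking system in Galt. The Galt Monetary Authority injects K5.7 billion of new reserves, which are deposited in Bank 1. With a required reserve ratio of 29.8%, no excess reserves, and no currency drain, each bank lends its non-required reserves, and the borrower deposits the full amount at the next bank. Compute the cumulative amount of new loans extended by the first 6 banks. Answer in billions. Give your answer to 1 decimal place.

K11.8 billion

Bank i lends (1 − rr)^i of the original deposit: Bank 1 lends 5.7·0.7020 = 4.0014, Bank 2 lends 5.7·0.7020² ≈ 2.8090, and so on.
Summing a geometric series: total = 5.7·[0.7020·(1 − 0.7020^6) / (1 − 0.7020)] ≈ 11.8205 billion.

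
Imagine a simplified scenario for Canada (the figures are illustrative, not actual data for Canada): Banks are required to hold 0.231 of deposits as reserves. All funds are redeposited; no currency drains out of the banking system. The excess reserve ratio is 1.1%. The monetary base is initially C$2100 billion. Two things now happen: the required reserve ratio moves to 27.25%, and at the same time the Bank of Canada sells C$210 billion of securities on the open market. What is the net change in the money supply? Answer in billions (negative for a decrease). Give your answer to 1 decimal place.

Before: m₁ = 1 / (0.231 + 0.011) ≈ 4.132231, MB₁ = 2100, so M₁ = 4.132231 × 2100 = 8677.6851 billion.
After: m₂ = 1 / (0.2725 + 0.011) ≈ 3.527337, MB₂ = 2100 − 210 = 1890, so M₂ = 3.527337 × 1890 ≈ 6666.6669 billion.
ΔM = M₂ − M₁ = 6666.6669 − 8677.6851 = -2011.0182 billion.

-2011.0 billion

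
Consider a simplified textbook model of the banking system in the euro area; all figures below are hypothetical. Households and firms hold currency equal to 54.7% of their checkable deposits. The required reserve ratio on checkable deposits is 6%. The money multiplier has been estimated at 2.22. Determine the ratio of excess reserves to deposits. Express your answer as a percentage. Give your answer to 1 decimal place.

9.0%

Using m = 2.22. Since m = (1 + c)/(c + rr + e), the denominator satisfies c + rr + e = (1 + c)/m = (1 + 0.547) / 2.22 ≈ 0.696847.
With c = 0.547 and rr = 0.06, the ratio of excess reserves to deposits is 0.696847 − 0.547 − 0.06 = 0.089847.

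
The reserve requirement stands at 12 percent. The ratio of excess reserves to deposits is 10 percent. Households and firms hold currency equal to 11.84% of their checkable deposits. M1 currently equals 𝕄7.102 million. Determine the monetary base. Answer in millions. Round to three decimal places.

𝕄2.149 million

The money multiplier is m = (1 + c) / (rr + e + c) = (1 + 0.1184) / (0.12 + 0.1 + 0.1184) ≈ 3.30496.
MB = M / m = 7.102 / 3.30496 ≈ 2.1489 million.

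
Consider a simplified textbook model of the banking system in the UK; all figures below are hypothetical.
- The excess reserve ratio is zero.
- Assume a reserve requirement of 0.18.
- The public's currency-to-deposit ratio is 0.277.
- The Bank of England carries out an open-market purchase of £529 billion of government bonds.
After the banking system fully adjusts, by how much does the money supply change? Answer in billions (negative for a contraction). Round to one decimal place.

£1478.2 billion

The money multiplier is m = (1 + c) / (rr + c) = (1 + 0.277) / (0.18 + 0.277) ≈ 2.79431.
The purchase adds 529 billion of base, so ΔM = m × ΔMB = 2.79431 × (+529) ≈ 1478.19 billion.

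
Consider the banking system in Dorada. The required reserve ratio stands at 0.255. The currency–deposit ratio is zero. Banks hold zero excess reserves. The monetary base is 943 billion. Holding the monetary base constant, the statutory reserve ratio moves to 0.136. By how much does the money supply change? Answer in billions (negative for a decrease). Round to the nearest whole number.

3236 billion

Initially m₁ = 1 / (0.255) ≈ 3.9216, so M₁ = 3.9216 × 943 = 3698.0688 billion.
After the change m₂ = 1 / (0.136) ≈ 7.3529, so M₂ = 7.3529 × 943 = 6933.7847 billion.
ΔM = M₂ − M₁ = 6933.7847 − 3698.0688 = 3235.7159 billion.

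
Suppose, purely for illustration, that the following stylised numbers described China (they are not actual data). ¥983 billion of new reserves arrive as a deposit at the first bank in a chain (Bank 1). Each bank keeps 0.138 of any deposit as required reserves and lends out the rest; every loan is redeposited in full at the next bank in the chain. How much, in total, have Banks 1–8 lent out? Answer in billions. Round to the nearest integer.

Bank i lends (1 − rr)^i of the original deposit: Bank 1 lends 983·0.8620 = 847.3460, Bank 2 lends 983·0.8620² ≈ 730.4123, and so on.
Summing a geometric series: total = 983·[0.8620·(1 − 0.8620^8) / (1 − 0.8620)] ≈ 4268.4730 billion.

¥4268 billion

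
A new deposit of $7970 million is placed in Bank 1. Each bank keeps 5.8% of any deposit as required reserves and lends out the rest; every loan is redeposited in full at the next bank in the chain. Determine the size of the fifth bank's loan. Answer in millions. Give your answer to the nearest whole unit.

Each bank lends a fraction (1 − rr) = 0.9420 of the deposit it receives, so Bank 5 receives 7970·0.9420^4 and lends 7970·0.9420^5 ≈ 5911.7061 million.

$5912 million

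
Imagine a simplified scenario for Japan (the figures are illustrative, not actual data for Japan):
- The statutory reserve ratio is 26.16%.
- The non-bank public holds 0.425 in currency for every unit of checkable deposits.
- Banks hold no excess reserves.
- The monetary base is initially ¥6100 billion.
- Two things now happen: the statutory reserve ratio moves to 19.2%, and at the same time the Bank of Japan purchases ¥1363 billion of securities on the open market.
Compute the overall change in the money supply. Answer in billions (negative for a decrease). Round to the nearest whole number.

Before: m₁ = (1 + 0.425) / (0.2616 + 0.425) ≈ 2.07544, MB₁ = 6100, so M₁ = 2.07544 × 6100 = 12660.184 billion.
After: m₂ = (1 + 0.425) / (0.192 + 0.425) ≈ 2.30956, MB₂ = 6100 + 1363 = 7463, so M₂ = 2.30956 × 7463 ≈ 17236.2463 billion.
ΔM = M₂ − M₁ = 17236.2463 − 12660.184 = 4576.0623 billion.

¥4576 billion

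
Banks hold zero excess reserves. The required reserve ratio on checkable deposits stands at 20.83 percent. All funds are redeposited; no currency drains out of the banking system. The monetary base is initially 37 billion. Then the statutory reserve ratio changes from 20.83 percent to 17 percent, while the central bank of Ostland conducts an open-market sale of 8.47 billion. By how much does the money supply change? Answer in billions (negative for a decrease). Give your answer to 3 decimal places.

-9.805 billion

Before: m₁ = 1 / (0.2083) ≈ 4.800768, MB₁ = 37, so M₁ = 4.800768 × 37 ≈ 177.6284 billion.
After: m₂ = 1 / (0.17) ≈ 5.882353, MB₂ = 37 − 8.47 = 28.53, so M₂ = 5.882353 × 28.53 ≈ 167.8235 billion.
ΔM = M₂ − M₁ = 167.8235 − 177.6284 = -9.8049 billion.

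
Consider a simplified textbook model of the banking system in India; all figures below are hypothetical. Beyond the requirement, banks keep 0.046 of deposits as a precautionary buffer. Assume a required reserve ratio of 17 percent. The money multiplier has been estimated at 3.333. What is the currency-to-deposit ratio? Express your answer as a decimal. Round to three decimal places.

0.120

Using m = 3.333. From m = (1 + c)/(c + rr + e), rearranging gives 1 + c = m·(c + rr + e), so c·(1 − m) = m·(rr + e) − 1.
Hence c = [m·(rr + e) − 1]/(1 − m) = [3.333 × (0.17 + 0.046) − 1] / (1 − 3.333) ≈ 0.120048.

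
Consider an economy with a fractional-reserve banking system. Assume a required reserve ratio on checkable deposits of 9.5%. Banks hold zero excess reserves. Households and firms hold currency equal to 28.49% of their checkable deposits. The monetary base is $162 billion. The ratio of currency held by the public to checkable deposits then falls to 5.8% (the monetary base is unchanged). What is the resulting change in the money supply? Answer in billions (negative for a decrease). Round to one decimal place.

Initially m₁ = (1 + 0.2849) / (0.095 + 0.2849) ≈ 3.38221, so M₁ = 3.38221 × 162 ≈ 547.918 billion.
After the change m₂ = (1 + 0.058) / (0.095 + 0.058) ≈ 6.91503, so M₂ = 6.91503 × 162 ≈ 1120.2349 billion.
ΔM = M₂ − M₁ = 1120.2349 − 547.918 = 572.3169 billion.

$572.3 billion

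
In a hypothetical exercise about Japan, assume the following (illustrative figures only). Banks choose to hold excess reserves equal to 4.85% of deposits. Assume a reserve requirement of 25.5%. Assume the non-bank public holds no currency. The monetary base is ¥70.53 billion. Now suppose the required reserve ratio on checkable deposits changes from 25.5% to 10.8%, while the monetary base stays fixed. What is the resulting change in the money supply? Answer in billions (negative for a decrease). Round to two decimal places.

¥218.28 billion

Initially m₁ = 1 / (0.255 + 0.0485) ≈ 3.29489, so M₁ = 3.29489 × 70.53 ≈ 232.3886 billion.
After the change m₂ = 1 / (0.108 + 0.0485) ≈ 6.38978, so M₂ = 6.38978 × 70.53 ≈ 450.6712 billion.
ΔM = M₂ − M₁ = 450.6712 − 232.3886 = 218.2826 billion.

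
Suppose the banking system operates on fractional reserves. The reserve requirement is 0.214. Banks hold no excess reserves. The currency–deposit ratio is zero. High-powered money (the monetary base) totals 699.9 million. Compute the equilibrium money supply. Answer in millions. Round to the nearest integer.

3271 million

With no currency drain or excess reserves, the money multiplier is m = 1/rr = 1/0.214 ≈ 4.6729.
Money supply M = m × MB = 4.6729 × 699.9 ≈ 3270.5627 million.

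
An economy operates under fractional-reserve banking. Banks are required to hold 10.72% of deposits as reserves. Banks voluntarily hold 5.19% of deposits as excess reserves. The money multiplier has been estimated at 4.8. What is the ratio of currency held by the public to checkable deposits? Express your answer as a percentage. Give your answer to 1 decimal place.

6.2%

Using m = 4.8. From m = (1 + c)/(c + rr + e), rearranging gives 1 + c = m·(c + rr + e), so c·(1 − m) = m·(rr + e) − 1.
Hence c = [m·(rr + e) − 1]/(1 − m) = [4.8 × (0.1072 + 0.0519) − 1] / (1 − 4.8) ≈ 0.062189.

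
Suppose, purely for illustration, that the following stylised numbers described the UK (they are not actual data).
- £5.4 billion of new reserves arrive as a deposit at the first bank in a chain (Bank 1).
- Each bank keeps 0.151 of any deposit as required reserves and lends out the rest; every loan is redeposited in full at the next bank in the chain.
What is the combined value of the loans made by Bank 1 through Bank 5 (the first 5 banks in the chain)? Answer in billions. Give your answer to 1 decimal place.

Bank i lends (1 − rr)^i of the original deposit: Bank 1 lends 5.4·0.8490 = 4.5846, Bank 2 lends 5.4·0.8490² ≈ 3.8923, and so on.
Summing a geometric series: total = 5.4·[0.8490·(1 − 0.8490^5) / (1 − 0.8490)] ≈ 16.9690 billion.

£17.0 billion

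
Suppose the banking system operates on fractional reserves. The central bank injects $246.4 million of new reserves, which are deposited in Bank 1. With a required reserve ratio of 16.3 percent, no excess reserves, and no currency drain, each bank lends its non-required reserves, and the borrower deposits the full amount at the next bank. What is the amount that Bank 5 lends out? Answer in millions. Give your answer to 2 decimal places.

Each bank lends a fraction (1 − rr) = 0.8370 of the deposit it receives, so Bank 5 receives 246.4·0.8370^4 and lends 246.4·0.8370^5 ≈ 101.2204 million.

$101.22 million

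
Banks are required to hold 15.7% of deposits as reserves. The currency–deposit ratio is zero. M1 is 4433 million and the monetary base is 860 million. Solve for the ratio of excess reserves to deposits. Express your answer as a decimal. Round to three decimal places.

0.037

Using m = M/MB = 4433/860 ≈ 5.154651. Since m = (1 + c)/(c + rr + e), the denominator satisfies c + rr + e = (1 + c)/m = (1 + 0) / 5.154651 ≈ 0.194000.
With c = 0 and rr = 0.157, the ratio of excess reserves to deposits is 0.194000 − 0 − 0.157 = 0.037.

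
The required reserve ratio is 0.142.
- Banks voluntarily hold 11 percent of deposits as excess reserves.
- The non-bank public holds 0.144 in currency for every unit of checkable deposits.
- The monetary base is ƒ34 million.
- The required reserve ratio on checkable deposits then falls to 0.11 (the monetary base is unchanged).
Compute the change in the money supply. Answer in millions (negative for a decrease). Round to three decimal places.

ƒ8.635 million

Initially m₁ = (1 + 0.144) / (0.142 + 0.11 + 0.144) ≈ 2.888889, so M₁ = 2.888889 × 34 ≈ 98.2222 million.
After the change m₂ = (1 + 0.144) / (0.11 + 0.11 + 0.144) ≈ 3.142857, so M₂ = 3.142857 × 34 ≈ 106.8571 million.
ΔM = M₂ − M₁ = 106.8571 − 98.2222 = 8.6349 million.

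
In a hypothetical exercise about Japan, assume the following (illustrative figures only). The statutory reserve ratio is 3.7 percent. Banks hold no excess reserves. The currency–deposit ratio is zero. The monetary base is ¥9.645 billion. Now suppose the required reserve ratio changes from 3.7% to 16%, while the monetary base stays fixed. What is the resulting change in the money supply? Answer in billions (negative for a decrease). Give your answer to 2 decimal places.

-200.39 billion

Initially m₁ = 1 / (0.037) ≈ 27.0270, so M₁ = 27.0270 × 9.645 ≈ 260.6754 billion.
After the change m₂ = 1 / (0.16) = 6.25, so M₂ = 6.25 × 9.645 ≈ 60.2812 billion.
ΔM = M₂ − M₁ = 60.2812 − 260.6754 = -200.3942 billion.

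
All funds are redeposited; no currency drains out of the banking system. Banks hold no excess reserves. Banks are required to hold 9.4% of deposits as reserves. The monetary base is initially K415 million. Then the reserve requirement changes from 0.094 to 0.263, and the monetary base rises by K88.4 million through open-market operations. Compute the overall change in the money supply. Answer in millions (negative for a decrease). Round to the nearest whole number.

Before: m₁ = 1 / (0.094) ≈ 10.6383, MB₁ = 415, so M₁ = 10.6383 × 415 = 4414.8945 million.
After: m₂ = 1 / (0.263) ≈ 3.8023, MB₂ = 415 + 88.4 = 503.4, so M₂ = 3.8023 × 503.4 ≈ 1914.0778 million.
ΔM = M₂ − M₁ = 1914.0778 − 4414.8945 = -2500.8167 million.

-2501 million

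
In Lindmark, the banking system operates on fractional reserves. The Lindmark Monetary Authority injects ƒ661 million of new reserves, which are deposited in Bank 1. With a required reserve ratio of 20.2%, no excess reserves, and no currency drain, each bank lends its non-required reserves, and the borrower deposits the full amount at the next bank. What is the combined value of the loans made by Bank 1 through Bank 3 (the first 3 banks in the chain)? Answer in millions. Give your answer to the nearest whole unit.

Bank i lends (1 − rr)^i of the original deposit: Bank 1 lends 661·0.7980 = 527.4780, Bank 2 lends 661·0.7980² ≈ 420.9274, and so on.
Summing a geometric series: total = 661·[0.7980·(1 − 0.7980^3) / (1 − 0.7980)] ≈ 1284.3055 million.

ƒ1284 million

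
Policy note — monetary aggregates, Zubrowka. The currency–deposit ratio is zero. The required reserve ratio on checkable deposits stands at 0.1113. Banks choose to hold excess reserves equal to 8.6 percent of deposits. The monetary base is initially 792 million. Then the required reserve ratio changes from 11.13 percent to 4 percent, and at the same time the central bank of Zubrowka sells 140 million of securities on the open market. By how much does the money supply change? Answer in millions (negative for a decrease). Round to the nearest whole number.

Before: m₁ = 1 / (0.1113 + 0.086) ≈ 5.0684, MB₁ = 792, so M₁ = 5.0684 × 792 = 4014.1728 million.
After: m₂ = 1 / (0.04 + 0.086) ≈ 7.9365, MB₂ = 792 − 140 = 652, so M₂ = 7.9365 × 652 = 5174.598 million.
ΔM = M₂ − M₁ = 5174.598 − 4014.1728 = 1160.4252 million.

1160 million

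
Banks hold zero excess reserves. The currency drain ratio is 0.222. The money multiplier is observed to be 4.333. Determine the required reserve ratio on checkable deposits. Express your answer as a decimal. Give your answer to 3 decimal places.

Using m = 4.333. Since m = (1 + c)/(c + rr + e), the denominator satisfies c + rr + e = (1 + c)/m = (1 + 0.222) / 4.333 ≈ 0.282022.
With c = 0.222 and e = 0, the required reserve ratio on checkable deposits is 0.282022 − 0.222 − 0 = 0.060022.

0.060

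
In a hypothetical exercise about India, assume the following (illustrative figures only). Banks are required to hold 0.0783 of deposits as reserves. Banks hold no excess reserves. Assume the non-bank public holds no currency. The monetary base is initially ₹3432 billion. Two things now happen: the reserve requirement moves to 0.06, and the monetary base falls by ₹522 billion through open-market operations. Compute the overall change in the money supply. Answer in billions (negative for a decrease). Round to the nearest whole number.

₹4669 billion

Before: m₁ = 1 / (0.0783) ≈ 12.77139, MB₁ = 3432, so M₁ = 12.77139 × 3432 ≈ 43831.4105 billion.
After: m₂ = 1 / (0.06) ≈ 16.66667, MB₂ = 3432 − 522 = 2910, so M₂ = 16.66667 × 2910 = 48500.0097 billion.
ΔM = M₂ − M₁ = 48500.0097 − 43831.4105 = 4668.5992 billion.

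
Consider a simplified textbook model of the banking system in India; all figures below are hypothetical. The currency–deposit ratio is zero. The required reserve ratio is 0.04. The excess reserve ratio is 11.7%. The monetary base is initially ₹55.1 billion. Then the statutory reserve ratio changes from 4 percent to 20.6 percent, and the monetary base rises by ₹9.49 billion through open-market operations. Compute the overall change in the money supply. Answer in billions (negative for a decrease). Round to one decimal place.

-151.0 billion

Before: m₁ = 1 / (0.04 + 0.117) ≈ 6.3694, MB₁ = 55.1, so M₁ = 6.3694 × 55.1 ≈ 350.9539 billion.
After: m₂ = 1 / (0.206 + 0.117) ≈ 3.0960, MB₂ = 55.1 + 9.49 = 64.59, so M₂ = 3.0960 × 64.59 ≈ 199.9706 billion.
ΔM = M₂ − M₁ = 199.9706 − 350.9539 = -150.9833 billion.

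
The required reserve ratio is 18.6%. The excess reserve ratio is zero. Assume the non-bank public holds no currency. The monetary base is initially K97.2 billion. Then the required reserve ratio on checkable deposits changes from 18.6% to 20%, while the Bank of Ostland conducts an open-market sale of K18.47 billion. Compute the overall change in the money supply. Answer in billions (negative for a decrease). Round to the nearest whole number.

-129 billion

Before: m₁ = 1 / (0.186) ≈ 5.3763, MB₁ = 97.2, so M₁ = 5.3763 × 97.2 ≈ 522.5764 billion.
After: m₂ = 1 / (0.2) = 5, MB₂ = 97.2 − 18.47 = 78.73, so M₂ = 5 × 78.73 = 393.65 billion.
ΔM = M₂ − M₁ = 393.65 − 522.5764 = -128.9264 billion.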